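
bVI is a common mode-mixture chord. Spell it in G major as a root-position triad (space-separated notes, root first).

Eb G Bb

Scale degree 6 in G major is E. bVI uses the lowered form, Eb, taken from G minor. In G minor the chord on Eb is Eb–G–Bb.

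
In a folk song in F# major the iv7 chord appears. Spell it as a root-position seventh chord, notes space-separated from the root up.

The root, B, is scale degree 4 — the same note in F# major and F# minor; only the chord quality changes. Stacking thirds in F# minor on B gives B–D–F#–A.

B D F# A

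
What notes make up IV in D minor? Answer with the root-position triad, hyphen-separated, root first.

The root, G, is scale degree 4 — the same note in D minor and D major; only the chord quality changes. Building the major chord from the parallel major on G: G–B–D.

G-B-D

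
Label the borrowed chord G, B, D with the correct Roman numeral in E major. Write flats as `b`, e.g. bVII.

The root G is the lowered 3rd scale degree — diatonically E major has G# there. G–B–D is a major chord — the form found in E minor, not the diatonic iii (G#m). Borrowed into E major it is written bIII.

bIII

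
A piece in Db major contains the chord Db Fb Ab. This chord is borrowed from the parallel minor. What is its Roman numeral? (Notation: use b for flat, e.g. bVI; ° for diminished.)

i

The root Db is the diatonic 1st degree of Db major; the borrowing shows in the chord quality. Diatonically Db major has Db (I) on that degree; Db–Fb–Ab is instead the minor chord native to Db minor, so it takes the label i.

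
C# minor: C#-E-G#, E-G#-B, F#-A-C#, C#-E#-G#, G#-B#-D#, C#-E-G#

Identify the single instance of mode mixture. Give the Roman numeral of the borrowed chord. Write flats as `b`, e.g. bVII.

I

C# minor has the diatonic set C#m, D#dim, E, F#m, G#, A, B (with V from harmonic minor). C#–E–G# = C#m, E–G#–B = E, F#–A–C# = F#m and G#–B#–D# = G# are all diatonic. C#–E#–G# is not: scale degree 1 in C# minor carries C#m (i). In C# major the chord on that degree is C#, so here it functions as I, borrowed from the parallel major.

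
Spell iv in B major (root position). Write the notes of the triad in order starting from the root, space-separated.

E G B

iv is built on scale degree 4, which is E in both B major and its parallel. Building the minor chord from the parallel minor on E: E–G–B.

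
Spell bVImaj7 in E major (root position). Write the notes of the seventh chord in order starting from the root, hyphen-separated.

C-E-G-B

The root of bVImaj7 is the lowered 6th degree: C# becomes C. Building the major-seventh chord from the parallel minor on C: C–E–G–B.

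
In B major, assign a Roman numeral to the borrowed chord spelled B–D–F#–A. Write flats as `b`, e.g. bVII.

i7

B is scale degree 1 in B major. The diatonic chord on degree 1 would be B (I), but B–D–F#–A is the minor-seventh chord from B minor. As a borrowed chord it is labeled i7.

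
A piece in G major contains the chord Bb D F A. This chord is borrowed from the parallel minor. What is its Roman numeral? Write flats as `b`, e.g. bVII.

bIIImaj7

In G major scale degree 3 is B; Bb is its lowered form, from G minor. Diatonically G major has Bm (iii) on that degree; Bb–D–F–A is instead the major-seventh chord native to G minor, so it takes the label bIIImaj7.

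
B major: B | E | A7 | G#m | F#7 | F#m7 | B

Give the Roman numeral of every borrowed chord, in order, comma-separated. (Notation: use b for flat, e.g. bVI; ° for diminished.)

bVII7, v7

B major has the diatonic set B, C#m, D#m, E, F#, G#m, A#dim. B, E, G#m and F#7 are all diatonic. A7 (A–C#–E–G) is not: scale degree 7 in B major carries A#dim (vii°). In B minor the chord on that degree is A7, so here it functions as bVII7, borrowed from the parallel minor. F#m7 (F#–A–C#–E) is not: scale degree 5 in B major carries F# (V). In B minor the chord on that degree is F#m7, so here it functions as v7, borrowed from the parallel minor.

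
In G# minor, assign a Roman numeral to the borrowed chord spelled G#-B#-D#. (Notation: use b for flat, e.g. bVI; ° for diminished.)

G# is scale degree 1 in G# minor. Diatonically G# minor has G#m (i) on that degree; G#–B#–D# is instead the major chord native to G# major, so it takes the label I.

I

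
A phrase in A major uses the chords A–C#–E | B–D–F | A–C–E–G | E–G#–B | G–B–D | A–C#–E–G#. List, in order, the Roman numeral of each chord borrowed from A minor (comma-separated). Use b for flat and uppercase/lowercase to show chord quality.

ii°, i7, bVII

A major has the diatonic set A, Bm, C#m, D, E, F#m, G#dim. Of the given chords, A–C#–E = A, E–G#–B = E and A–C#–E–G# = Amaj7 are diatonic. But B–D–F is foreign: the diatonic ii on degree 2 is Bm, whereas Bdim comes from A minor. It is labeled ii°. A–C–E–G doesn't fit — on degree 1 A major would have A (I). Am7 is the degree-1 chord of A minor, so it is the borrowed i7. But G–B–D is foreign: the diatonic vii° on degree 7 is G#dim, whereas G comes from A minor. It is labeled bVII.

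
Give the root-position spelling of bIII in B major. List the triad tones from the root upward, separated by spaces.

The root of bIII is the lowered 3rd degree: D# becomes D. In B minor the chord on D is D–F#–A.

D F# A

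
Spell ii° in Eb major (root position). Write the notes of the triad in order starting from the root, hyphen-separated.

F-Ab-Cb

The root, F, is scale degree 2 — the same note in Eb major and Eb minor; only the chord quality changes. Stacking thirds in Eb minor on F gives F–Ab–Cb.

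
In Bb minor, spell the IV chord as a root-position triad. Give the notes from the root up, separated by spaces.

IV is built on scale degree 4, which is Eb in both Bb minor and its parallel. Building the major chord from the parallel major on Eb: Eb–G–Bb.

Eb G Bb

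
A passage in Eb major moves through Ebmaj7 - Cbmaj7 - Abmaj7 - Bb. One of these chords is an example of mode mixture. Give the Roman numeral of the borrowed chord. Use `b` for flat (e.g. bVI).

Eb major has the diatonic set Eb, Fm, Gm, Ab, Bb, Cm, Ddim. Ebmaj7, Abmaj7 and Bb are all diatonic. Cbmaj7 (Cb–Eb–Gb–Bb) is not: scale degree 6 in Eb major carries Cm (vi). In Eb minor the chord on that degree is Cbmaj7, so here it functions as bVImaj7, borrowed from the parallel minor.

bVImaj7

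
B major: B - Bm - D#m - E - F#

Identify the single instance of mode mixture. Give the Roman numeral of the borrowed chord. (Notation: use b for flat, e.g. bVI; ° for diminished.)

The diatonic triads in B major are B, C#m, D#m, E, F#, G#m, A#dim. Of the given chords, B, D#m, E and F# are diatonic. Bm (B–D–F#) doesn't fit — on degree 1 B major would have B (I). Bm is the degree-1 chord of B minor, so it is the borrowed i.

i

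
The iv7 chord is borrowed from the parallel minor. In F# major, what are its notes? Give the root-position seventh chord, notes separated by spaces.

B D F# A

The root, B, is scale degree 4 — the same note in F# major and F# minor; only the chord quality changes. In F# minor the chord on B is B–D–F#–A.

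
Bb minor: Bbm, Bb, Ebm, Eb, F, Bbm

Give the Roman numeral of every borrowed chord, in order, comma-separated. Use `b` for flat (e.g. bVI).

In Bb minor (with V from harmonic minor) the diatonic chords are Bbm, Cdim, Db, Ebm, F, Gb, Ab. Of the given chords, Bbm, Ebm and F are diatonic. Bb (Bb–D–F) is not: scale degree 1 in Bb minor carries Bbm (i). In Bb major the chord on that degree is Bb, so here it functions as I, borrowed from the parallel major. Eb (Eb–G–Bb) is not: scale degree 4 in Bb minor carries Ebm (iv). In Bb major the chord on that degree is Eb, so here it functions as IV, borrowed from the parallel major.

I, IV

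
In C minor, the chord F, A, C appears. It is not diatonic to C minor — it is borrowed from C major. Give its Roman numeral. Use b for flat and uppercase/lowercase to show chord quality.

F is scale degree 4 in C minor. F–A–C is a major chord — the form found in C major, not the diatonic iv (Fm). Borrowed into C minor it is written IV.

IV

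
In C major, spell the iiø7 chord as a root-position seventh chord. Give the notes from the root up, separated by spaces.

The root, D, is scale degree 2 — the same note in C major and C minor; only the chord quality changes. In C minor the chord on D is D–F–Ab–C.

D F Ab C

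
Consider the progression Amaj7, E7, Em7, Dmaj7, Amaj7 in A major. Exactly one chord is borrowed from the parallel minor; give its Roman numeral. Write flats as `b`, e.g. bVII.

v7

In A major the diatonic chords are A, Bm, C#m, D, E, F#m, G#dim. Of the given chords, Amaj7, E7 and Dmaj7 are diatonic. But Em7 (E–G–B–D) is foreign: the diatonic V on degree 5 is E, whereas Em7 comes from A minor. It is labeled v7.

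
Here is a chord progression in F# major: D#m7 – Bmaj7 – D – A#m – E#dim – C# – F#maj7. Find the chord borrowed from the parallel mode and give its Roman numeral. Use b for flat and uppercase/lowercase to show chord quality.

F# major has the diatonic set F#, G#m, A#m, B, C#, D#m, E#dim. D#m7, Bmaj7, A#m, E#dim, C# and F#maj7 all belong to that set. But D (D–F#–A) is foreign: the diatonic vi on degree 6 is D#m, whereas D comes from F# minor. It is labeled bVI.

bVI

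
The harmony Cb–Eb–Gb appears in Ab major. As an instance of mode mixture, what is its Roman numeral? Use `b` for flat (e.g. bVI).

bIII

Cb is the lowered form of scale degree 3 in Ab major (the diatonic degree 3 is C). The diatonic chord on degree 3 would be Cm (iii), but Cb–Eb–Gb is the major chord from Ab minor. As a borrowed chord it is labeled bIII.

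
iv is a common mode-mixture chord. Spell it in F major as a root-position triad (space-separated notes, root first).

Bb Db F

The root, Bb, is scale degree 4 — the same note in F major and F minor; only the chord quality changes. Stacking thirds in F minor on Bb gives Bb–Db–F.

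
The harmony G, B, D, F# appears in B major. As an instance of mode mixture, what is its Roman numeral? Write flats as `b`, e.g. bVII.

The root G is the lowered 6th scale degree — diatonically B major has G# there. G–B–D–F# is a major-seventh chord — the form found in B minor, not the diatonic vi (G#m). Borrowed into B major it is written bVImaj7.

bVImaj7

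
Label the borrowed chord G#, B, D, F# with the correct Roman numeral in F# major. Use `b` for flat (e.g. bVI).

iiø7

G# is scale degree 2 in F# major. Diatonically F# major has G#m (ii) on that degree; G#–B–D–F# is instead the half-diminished-seventh chord native to F# minor, so it takes the label iiø7.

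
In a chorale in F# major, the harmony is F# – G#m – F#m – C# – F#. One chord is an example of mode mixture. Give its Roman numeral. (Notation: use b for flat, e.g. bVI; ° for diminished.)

F# major has the diatonic set F#, G#m, A#m, B, C#, D#m, E#dim. Of the given chords, F#, G#m and C# are diatonic. F#m (F#–A–C#) is not: scale degree 1 in F# major carries F# (I). In F# minor the chord on that degree is F#m, so here it functions as i, borrowed from the parallel minor.

i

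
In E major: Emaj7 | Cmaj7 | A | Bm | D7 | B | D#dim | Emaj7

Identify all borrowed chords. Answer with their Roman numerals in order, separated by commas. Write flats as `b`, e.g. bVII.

E major has the diatonic set E, F#m, G#m, A, B, C#m, D#dim. Emaj7, A, B and D#dim all belong to that set. But Cmaj7 (C–E–G–B) is foreign: the diatonic vi on degree 6 is C#m, whereas Cmaj7 comes from E minor. It is labeled bVImaj7. Bm (B–D–F#) is not: scale degree 5 in E major carries B (V). In E minor the chord on that degree is Bm, so here it functions as v, borrowed from the parallel minor. D7 (D–F#–A–C) is not: scale degree 7 in E major carries D#dim (vii°). In E minor the chord on that degree is D7, so here it functions as bVII7, borrowed from the parallel minor.

bVImaj7, v, bVII7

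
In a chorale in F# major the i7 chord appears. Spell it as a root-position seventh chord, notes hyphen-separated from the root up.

The root, F#, is scale degree 1 — the same note in F# major and F# minor; only the chord quality changes. Stacking thirds in F# minor on F# gives F#–A–C#–E.

F#-A-C#-E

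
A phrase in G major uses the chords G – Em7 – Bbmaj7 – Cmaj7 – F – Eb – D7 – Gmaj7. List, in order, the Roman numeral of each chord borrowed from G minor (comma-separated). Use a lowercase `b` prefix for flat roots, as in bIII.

bIIImaj7, bVII, bVI

In G major the diatonic chords are G, Am, Bm, C, D, Em, F#dim. G, Em7, Cmaj7, D7 and Gmaj7 are all diatonic. Bbmaj7 (Bb–D–F–A) is not: scale degree 3 in G major carries Bm (iii). In G minor the chord on that degree is Bbmaj7, so here it functions as bIIImaj7, borrowed from the parallel minor. F (F–A–C) doesn't fit — on degree 7 G major would have F#dim (vii°). F is the degree-7 chord of G minor, so it is the borrowed bVII. Eb (Eb–G–Bb) is not: scale degree 6 in G major carries Em (vi). In G minor the chord on that degree is Eb, so here it functions as bVI, borrowed from the parallel minor.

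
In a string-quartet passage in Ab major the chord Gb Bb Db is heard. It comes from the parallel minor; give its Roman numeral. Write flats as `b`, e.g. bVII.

In Ab major scale degree 7 is G; Gb is its lowered form, from Ab minor. Diatonically Ab major has Gdim (vii°) on that degree; Gb–Bb–Db is instead the major chord native to Ab minor, so it takes the label bVII.

bVII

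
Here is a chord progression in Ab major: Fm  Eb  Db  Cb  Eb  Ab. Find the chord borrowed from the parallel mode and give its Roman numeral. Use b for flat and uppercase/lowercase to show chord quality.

Ab major has the diatonic set Ab, Bbm, Cm, Db, Eb, Fm, Gdim. Of the given chords, Fm, Eb, Db and Ab are diatonic. Cb (Cb–Eb–Gb) is not: scale degree 3 in Ab major carries Cm (iii). In Ab minor the chord on that degree is Cb, so here it functions as bIII, borrowed from the parallel minor.

bIII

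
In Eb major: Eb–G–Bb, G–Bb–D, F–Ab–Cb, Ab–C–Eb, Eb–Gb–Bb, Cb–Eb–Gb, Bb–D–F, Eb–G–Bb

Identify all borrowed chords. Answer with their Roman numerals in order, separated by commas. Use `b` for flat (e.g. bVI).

The diatonic triads in Eb major are Eb, Fm, Gm, Ab, Bb, Cm, Ddim. Eb–G–Bb = Eb, G–Bb–D = Gm, Ab–C–Eb = Ab and Bb–D–F = Bb all belong to that set. F–Ab–Cb is not: scale degree 2 in Eb major carries Fm (ii). In Eb minor the chord on that degree is Fdim, so here it functions as ii°, borrowed from the parallel minor. But Eb–Gb–Bb is foreign: the diatonic I on degree 1 is Eb, whereas Ebm comes from Eb minor. It is labeled i. Cb–Eb–Gb doesn't fit — on degree 6 Eb major would have Cm (vi). Cb is the degree-6 chord of Eb minor, so it is the borrowed bVI.

ii°, i, bVI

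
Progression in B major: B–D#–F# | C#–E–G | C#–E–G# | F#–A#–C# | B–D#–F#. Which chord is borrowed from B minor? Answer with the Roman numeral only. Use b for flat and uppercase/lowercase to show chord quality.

ii°

The diatonic triads in B major are B, C#m, D#m, E, F#, G#m, A#dim. B–D#–F# = B, C#–E–G# = C#m and F#–A#–C# = F# all belong to that set. C#–E–G doesn't fit — on degree 2 B major would have C#m (ii). C#dim is the degree-2 chord of B minor, so it is the borrowed ii°.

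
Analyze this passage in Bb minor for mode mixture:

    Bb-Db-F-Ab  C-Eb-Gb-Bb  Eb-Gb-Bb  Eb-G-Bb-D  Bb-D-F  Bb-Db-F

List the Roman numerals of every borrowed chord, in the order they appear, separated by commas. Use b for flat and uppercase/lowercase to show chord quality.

IVmaj7, I

Bb minor has the diatonic set Bbm, Cdim, Db, Ebm, F, Gb, Ab (with V from harmonic minor). Bb–Db–F–Ab = Bbm7, C–Eb–Gb–Bb = Cm7b5, Eb–Gb–Bb = Ebm and Bb–Db–F = Bbm all belong to that set. Eb–G–Bb–D is not: scale degree 4 in Bb minor carries Ebm (iv). In Bb major the chord on that degree is Ebmaj7, so here it functions as IVmaj7, borrowed from the parallel major. But Bb–D–F is foreign: the diatonic i on degree 1 is Bbm, whereas Bb comes from Bb major. It is labeled I.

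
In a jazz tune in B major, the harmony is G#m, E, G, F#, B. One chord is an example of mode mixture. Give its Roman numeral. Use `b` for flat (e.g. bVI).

bVI

B major has the diatonic set B, C#m, D#m, E, F#, G#m, A#dim. Of the given chords, G#m, E, F# and B are diatonic. But G (G–B–D) is foreign: the diatonic vi on degree 6 is G#m, whereas G comes from B minor. It is labeled bVI.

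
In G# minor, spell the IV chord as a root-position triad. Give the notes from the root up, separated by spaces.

C# E# G#

The root, C#, is scale degree 4 — the same note in G# minor and G# major; only the chord quality changes. Building the major chord from the parallel major on C#: C#–E#–G#.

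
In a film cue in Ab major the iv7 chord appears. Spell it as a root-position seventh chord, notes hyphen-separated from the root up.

iv7 is built on scale degree 4, which is Db in both Ab major and its parallel. In Ab minor the chord on Db is Db–Fb–Ab–Cb.

Db-Fb-Ab-Cb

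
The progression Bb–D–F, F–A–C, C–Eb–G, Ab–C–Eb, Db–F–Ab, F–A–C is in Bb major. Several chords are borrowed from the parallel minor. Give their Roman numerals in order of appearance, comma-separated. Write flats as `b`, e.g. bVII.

Bb major has the diatonic set Bb, Cm, Dm, Eb, F, Gm, Adim. Of the given chords, Bb–D–F = Bb, F–A–C = F and C–Eb–G = Cm are diatonic. Ab–C–Eb is not: scale degree 7 in Bb major carries Adim (vii°). In Bb minor the chord on that degree is Ab, so here it functions as bVII, borrowed from the parallel minor. Db–F–Ab is not: scale degree 3 in Bb major carries Dm (iii). In Bb minor the chord on that degree is Db, so here it functions as bIII, borrowed from the parallel minor.

bVII, bIII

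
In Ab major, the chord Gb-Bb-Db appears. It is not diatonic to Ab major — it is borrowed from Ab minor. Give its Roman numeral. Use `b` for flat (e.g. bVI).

bVII

In Ab major scale degree 7 is G; Gb is its lowered form, from Ab minor. The diatonic chord on degree 7 would be Gdim (vii°), but Gb–Bb–Db is the major chord from Ab minor. As a borrowed chord it is labeled bVII.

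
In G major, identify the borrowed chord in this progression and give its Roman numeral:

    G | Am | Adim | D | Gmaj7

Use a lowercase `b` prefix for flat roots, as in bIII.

ii°

In G major the diatonic chords are G, Am, Bm, C, D, Em, F#dim. Of the given chords, G, Am, D and Gmaj7 are diatonic. But Adim (A–C–Eb) is foreign: the diatonic ii on degree 2 is Am, whereas Adim comes from G minor. It is labeled ii°.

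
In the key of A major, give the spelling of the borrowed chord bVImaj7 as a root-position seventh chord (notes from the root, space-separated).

F A C E

bVImaj7 is built on the lowered scale degree 6. In A major degree 6 is F#; lowered it becomes F. In A minor the chord on F is F–A–C–E.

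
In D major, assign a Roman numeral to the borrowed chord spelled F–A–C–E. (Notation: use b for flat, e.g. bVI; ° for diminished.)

In D major scale degree 3 is F#; F is its lowered form, from D minor. Diatonically D major has F#m (iii) on that degree; F–A–C–E is instead the major-seventh chord native to D minor, so it takes the label bIIImaj7.

bIIImaj7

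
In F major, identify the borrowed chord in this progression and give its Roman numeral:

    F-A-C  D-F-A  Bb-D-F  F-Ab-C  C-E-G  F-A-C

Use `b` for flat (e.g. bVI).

i

In F major the diatonic chords are F, Gm, Am, Bb, C, Dm, Edim. F–A–C = F, D–F–A = Dm, Bb–D–F = Bb and C–E–G = C all belong to that set. F–Ab–C is not: scale degree 1 in F major carries F (I). In F minor the chord on that degree is Fm, so here it functions as i, borrowed from the parallel minor.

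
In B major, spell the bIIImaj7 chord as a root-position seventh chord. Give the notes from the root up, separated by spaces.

bIIImaj7 is built on the lowered scale degree 3. In B major degree 3 is D#; lowered it becomes D. Stacking thirds in B minor on D gives D–F#–A–C#.

D F# A C#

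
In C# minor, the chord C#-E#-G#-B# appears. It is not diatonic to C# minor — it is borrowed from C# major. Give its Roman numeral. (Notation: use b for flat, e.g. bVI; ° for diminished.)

Imaj7

C# is scale degree 1 in C# minor. The diatonic chord on degree 1 would be C#m (i), but C#–E#–G#–B# is the major-seventh chord from C# major. As a borrowed chord it is labeled Imaj7.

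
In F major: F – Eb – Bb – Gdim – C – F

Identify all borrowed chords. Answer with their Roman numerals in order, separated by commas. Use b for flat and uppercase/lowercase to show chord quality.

bVII, ii°

In F major the diatonic chords are F, Gm, Am, Bb, C, Dm, Edim. F, Bb and C are all diatonic. Eb (Eb–G–Bb) is not: scale degree 7 in F major carries Edim (vii°). In F minor the chord on that degree is Eb, so here it functions as bVII, borrowed from the parallel minor. But Gdim (G–Bb–Db) is foreign: the diatonic ii on degree 2 is Gm, whereas Gdim comes from F minor. It is labeled ii°.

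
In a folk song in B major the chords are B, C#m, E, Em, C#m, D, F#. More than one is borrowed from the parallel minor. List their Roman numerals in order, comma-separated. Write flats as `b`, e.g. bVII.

iv, bIII

B major has the diatonic set B, C#m, D#m, E, F#, G#m, A#dim. B, C#m, E and F# are all diatonic. Em (E–G–B) is not: scale degree 4 in B major carries E (IV). In B minor the chord on that degree is Em, so here it functions as iv, borrowed from the parallel minor. D (D–F#–A) doesn't fit — on degree 3 B major would have D#m (iii). D is the degree-3 chord of B minor, so it is the borrowed bIII.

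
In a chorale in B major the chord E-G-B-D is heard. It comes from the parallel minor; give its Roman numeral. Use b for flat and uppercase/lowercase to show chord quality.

The root E is the diatonic 4th degree of B major; the borrowing shows in the chord quality. The diatonic chord on degree 4 would be E (IV), but E–G–B–D is the minor-seventh chord from B minor. As a borrowed chord it is labeled iv7.

iv7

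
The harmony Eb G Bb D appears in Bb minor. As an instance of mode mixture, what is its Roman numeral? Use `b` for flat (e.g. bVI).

Eb is scale degree 4 in Bb minor. The diatonic chord on degree 4 would be Ebm (iv), but Eb–G–Bb–D is the major-seventh chord from Bb major. As a borrowed chord it is labeled IVmaj7.

IVmaj7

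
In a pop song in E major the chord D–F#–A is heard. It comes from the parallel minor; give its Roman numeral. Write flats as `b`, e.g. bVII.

The root D is the lowered 7th scale degree — diatonically E major has D# there. Diatonically E major has D#dim (vii°) on that degree; D–F#–A is instead the major chord native to E minor, so it takes the label bVII.

bVII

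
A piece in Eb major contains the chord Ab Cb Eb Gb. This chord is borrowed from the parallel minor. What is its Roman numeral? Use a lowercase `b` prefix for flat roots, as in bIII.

The root Ab is the diatonic 4th degree of Eb major; the borrowing shows in the chord quality. Diatonically Eb major has Ab (IV) on that degree; Ab–Cb–Eb–Gb is instead the minor-seventh chord native to Eb minor, so it takes the label iv7.

iv7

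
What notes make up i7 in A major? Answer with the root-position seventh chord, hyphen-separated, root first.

A-C-E-G

i7 is built on scale degree 1, which is A in both A major and its parallel. Building the minor-seventh chord from the parallel minor on A: A–C–E–G.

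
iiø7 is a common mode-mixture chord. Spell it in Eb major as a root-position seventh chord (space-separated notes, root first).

F Ab Cb Eb

The root, F, is scale degree 2 — the same note in Eb major and Eb minor; only the chord quality changes. Stacking thirds in Eb minor on F gives F–Ab–Cb–Eb.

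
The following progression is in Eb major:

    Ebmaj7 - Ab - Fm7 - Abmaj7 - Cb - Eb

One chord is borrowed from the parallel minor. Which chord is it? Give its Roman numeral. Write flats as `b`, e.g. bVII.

The diatonic triads in Eb major are Eb, Fm, Gm, Ab, Bb, Cm, Ddim. Ebmaj7, Ab, Fm7, Abmaj7 and Eb are all diatonic. Cb (Cb–Eb–Gb) is not: scale degree 6 in Eb major carries Cm (vi). In Eb minor the chord on that degree is Cb, so here it functions as bVI, borrowed from the parallel minor.

bVI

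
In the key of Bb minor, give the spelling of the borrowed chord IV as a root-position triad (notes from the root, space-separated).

The root, Eb, is scale degree 4 — the same note in Bb minor and Bb major; only the chord quality changes. Building the major chord from the parallel major on Eb: Eb–G–Bb.

Eb G Bb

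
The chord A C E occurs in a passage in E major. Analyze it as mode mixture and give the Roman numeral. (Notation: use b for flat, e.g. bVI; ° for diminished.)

iv

A is scale degree 4 in E major. Diatonically E major has A (IV) on that degree; A–C–E is instead the minor chord native to E minor, so it takes the label iv.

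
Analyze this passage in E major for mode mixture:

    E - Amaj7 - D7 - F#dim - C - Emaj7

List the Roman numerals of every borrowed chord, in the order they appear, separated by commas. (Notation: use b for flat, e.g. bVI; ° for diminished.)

The diatonic triads in E major are E, F#m, G#m, A, B, C#m, D#dim. Of the given chords, E, Amaj7 and Emaj7 are diatonic. D7 (D–F#–A–C) doesn't fit — on degree 7 E major would have D#dim (vii°). D7 is the degree-7 chord of E minor, so it is the borrowed bVII7. But F#dim (F#–A–C) is foreign: the diatonic ii on degree 2 is F#m, whereas F#dim comes from E minor. It is labeled ii°. But C (C–E–G) is foreign: the diatonic vi on degree 6 is C#m, whereas C comes from E minor. It is labeled bVI.

bVII7, ii°, bVI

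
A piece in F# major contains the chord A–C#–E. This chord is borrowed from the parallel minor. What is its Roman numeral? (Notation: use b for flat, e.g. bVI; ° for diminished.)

The root A is the lowered 3rd scale degree — diatonically F# major has A# there. Diatonically F# major has A#m (iii) on that degree; A–C#–E is instead the major chord native to F# minor, so it takes the label bIII.

bIII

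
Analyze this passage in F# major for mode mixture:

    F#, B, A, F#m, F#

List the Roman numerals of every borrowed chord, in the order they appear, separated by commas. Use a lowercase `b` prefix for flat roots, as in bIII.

bIII, i

The diatonic triads in F# major are F#, G#m, A#m, B, C#, D#m, E#dim. F# and B are both diatonic. A (A–C#–E) is not: scale degree 3 in F# major carries A#m (iii). In F# minor the chord on that degree is A, so here it functions as bIII, borrowed from the parallel minor. F#m (F#–A–C#) doesn't fit — on degree 1 F# major would have F# (I). F#m is the degree-1 chord of F# minor, so it is the borrowed i.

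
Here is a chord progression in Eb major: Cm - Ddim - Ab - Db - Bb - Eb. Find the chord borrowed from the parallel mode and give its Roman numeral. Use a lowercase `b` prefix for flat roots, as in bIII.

Eb major has the diatonic set Eb, Fm, Gm, Ab, Bb, Cm, Ddim. Cm, Ddim, Ab, Bb and Eb are all diatonic. But Db (Db–F–Ab) is foreign: the diatonic vii° on degree 7 is Ddim, whereas Db comes from Eb minor. It is labeled bVII.

bVII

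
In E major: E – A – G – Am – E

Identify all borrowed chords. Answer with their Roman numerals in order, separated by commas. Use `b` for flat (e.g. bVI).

E major has the diatonic set E, F#m, G#m, A, B, C#m, D#dim. E and A are both diatonic. G (G–B–D) doesn't fit — on degree 3 E major would have G#m (iii). G is the degree-3 chord of E minor, so it is the borrowed bIII. Am (A–C–E) is not: scale degree 4 in E major carries A (IV). In E minor the chord on that degree is Am, so here it functions as iv, borrowed from the parallel minor.

bIII, iv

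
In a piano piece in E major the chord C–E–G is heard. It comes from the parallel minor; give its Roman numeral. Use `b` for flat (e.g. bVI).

In E major scale degree 6 is C#; C is its lowered form, from E minor. C–E–G is a major chord — the form found in E minor, not the diatonic vi (C#m). Borrowed into E major it is written bVI.

bVI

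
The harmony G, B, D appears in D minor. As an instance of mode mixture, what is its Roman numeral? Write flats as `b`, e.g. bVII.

G is scale degree 4 in D minor. G–B–D is a major chord — the form found in D major, not the diatonic iv (Gm). Borrowed into D minor it is written IV.

IV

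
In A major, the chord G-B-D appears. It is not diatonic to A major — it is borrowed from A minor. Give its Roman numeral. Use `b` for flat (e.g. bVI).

In A major scale degree 7 is G#; G is its lowered form, from A minor. G–B–D is a major chord — the form found in A minor, not the diatonic vii° (G#dim). Borrowed into A major it is written bVII.

bVII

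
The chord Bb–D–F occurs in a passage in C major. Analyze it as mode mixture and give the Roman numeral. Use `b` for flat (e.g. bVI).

In C major scale degree 7 is B; Bb is its lowered form, from C minor. The diatonic chord on degree 7 would be Bdim (vii°), but Bb–D–F is the major chord from C minor. As a borrowed chord it is labeled bVII.

bVII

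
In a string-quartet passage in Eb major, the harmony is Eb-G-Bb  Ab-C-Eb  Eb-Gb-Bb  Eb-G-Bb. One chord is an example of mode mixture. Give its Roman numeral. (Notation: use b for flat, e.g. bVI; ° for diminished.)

Eb major has the diatonic set Eb, Fm, Gm, Ab, Bb, Cm, Ddim. Eb–G–Bb = Eb and Ab–C–Eb = Ab are both diatonic. Eb–Gb–Bb is not: scale degree 1 in Eb major carries Eb (I). In Eb minor the chord on that degree is Ebm, so here it functions as i, borrowed from the parallel minor.

i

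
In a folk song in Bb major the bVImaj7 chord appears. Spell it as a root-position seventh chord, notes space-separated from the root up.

Gb Bb Db F

bVImaj7 is built on the lowered scale degree 6. In Bb major degree 6 is G; lowered it becomes Gb. Building the major-seventh chord from the parallel minor on Gb: Gb–Bb–Db–F.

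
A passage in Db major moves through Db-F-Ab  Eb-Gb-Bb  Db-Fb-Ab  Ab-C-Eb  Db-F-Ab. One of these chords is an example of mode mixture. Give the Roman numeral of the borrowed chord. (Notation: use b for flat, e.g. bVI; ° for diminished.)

Db major has the diatonic set Db, Ebm, Fm, Gb, Ab, Bbm, Cdim. Db–F–Ab = Db, Eb–Gb–Bb = Ebm and Ab–C–Eb = Ab are all diatonic. Db–Fb–Ab is not: scale degree 1 in Db major carries Db (I). In Db minor the chord on that degree is Dbm, so here it functions as i, borrowed from the parallel minor.

i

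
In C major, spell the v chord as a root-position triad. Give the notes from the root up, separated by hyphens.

v is built on scale degree 5, which is G in both C major and its parallel. Stacking thirds in C minor on G gives G–Bb–D.

G-Bb-D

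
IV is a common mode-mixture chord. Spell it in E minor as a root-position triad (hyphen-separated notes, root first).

The root, A, is scale degree 4 — the same note in E minor and E major; only the chord quality changes. Building the major chord from the parallel major on A: A–C#–E.

A-C#-E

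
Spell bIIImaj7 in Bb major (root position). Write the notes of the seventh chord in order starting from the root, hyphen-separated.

Db-F-Ab-C

Scale degree 3 in Bb major is D. bIIImaj7 uses the lowered form, Db, taken from Bb minor. In Bb minor the chord on Db is Db–F–Ab–C.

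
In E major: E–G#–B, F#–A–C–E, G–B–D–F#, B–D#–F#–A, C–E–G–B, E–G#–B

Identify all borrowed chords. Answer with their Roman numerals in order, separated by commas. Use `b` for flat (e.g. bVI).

E major has the diatonic set E, F#m, G#m, A, B, C#m, D#dim. E–G#–B = E and B–D#–F#–A = B7 are both diatonic. F#–A–C–E is not: scale degree 2 in E major carries F#m (ii). In E minor the chord on that degree is F#m7b5, so here it functions as iiø7, borrowed from the parallel minor. G–B–D–F# doesn't fit — on degree 3 E major would have G#m (iii). Gmaj7 is the degree-3 chord of E minor, so it is the borrowed bIIImaj7. But C–E–G–B is foreign: the diatonic vi on degree 6 is C#m, whereas Cmaj7 comes from E minor. It is labeled bVImaj7.

iiø7, bIIImaj7, bVImaj7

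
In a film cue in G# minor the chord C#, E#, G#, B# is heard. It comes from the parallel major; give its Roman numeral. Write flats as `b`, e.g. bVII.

IVmaj7

C# is scale degree 4 in G# minor. Diatonically G# minor has C#m (iv) on that degree; C#–E#–G#–B# is instead the major-seventh chord native to G# major, so it takes the label IVmaj7.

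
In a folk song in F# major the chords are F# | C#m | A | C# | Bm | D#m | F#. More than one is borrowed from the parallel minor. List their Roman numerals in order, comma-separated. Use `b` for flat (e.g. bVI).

The diatonic triads in F# major are F#, G#m, A#m, B, C#, D#m, E#dim. F#, C# and D#m are all diatonic. C#m (C#–E–G#) is not: scale degree 5 in F# major carries C# (V). In F# minor the chord on that degree is C#m, so here it functions as v, borrowed from the parallel minor. A (A–C#–E) doesn't fit — on degree 3 F# major would have A#m (iii). A is the degree-3 chord of F# minor, so it is the borrowed bIII. Bm (B–D–F#) is not: scale degree 4 in F# major carries B (IV). In F# minor the chord on that degree is Bm, so here it functions as iv, borrowed from the parallel minor.

v, bIII, iv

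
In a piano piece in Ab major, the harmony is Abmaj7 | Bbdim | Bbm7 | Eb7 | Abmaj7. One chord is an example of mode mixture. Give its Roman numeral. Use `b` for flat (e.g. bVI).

ii°

In Ab major the diatonic chords are Ab, Bbm, Cm, Db, Eb, Fm, Gdim. Abmaj7, Bbm7 and Eb7 are all diatonic. But Bbdim (Bb–Db–Fb) is foreign: the diatonic ii on degree 2 is Bbm, whereas Bbdim comes from Ab minor. It is labeled ii°.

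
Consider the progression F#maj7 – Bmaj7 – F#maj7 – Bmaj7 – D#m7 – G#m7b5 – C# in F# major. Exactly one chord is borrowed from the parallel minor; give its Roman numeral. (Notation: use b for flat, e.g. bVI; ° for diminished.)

iiø7

F# major has the diatonic set F#, G#m, A#m, B, C#, D#m, E#dim. F#maj7, Bmaj7, D#m7 and C# are all diatonic. G#m7b5 (G#–B–D–F#) is not: scale degree 2 in F# major carries G#m (ii). In F# minor the chord on that degree is G#m7b5, so here it functions as iiø7, borrowed from the parallel minor.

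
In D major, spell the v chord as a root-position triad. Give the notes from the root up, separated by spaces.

The root, A, is scale degree 5 — the same note in D major and D minor; only the chord quality changes. Building the minor chord from the parallel minor on A: A–C–E.

A C E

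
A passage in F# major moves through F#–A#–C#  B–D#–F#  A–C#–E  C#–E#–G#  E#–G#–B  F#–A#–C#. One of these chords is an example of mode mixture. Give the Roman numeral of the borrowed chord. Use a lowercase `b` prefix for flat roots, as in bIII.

bIII

In F# major the diatonic chords are F#, G#m, A#m, B, C#, D#m, E#dim. F#–A#–C# = F#, B–D#–F# = B, C#–E#–G# = C# and E#–G#–B = E#dim all belong to that set. A–C#–E is not: scale degree 3 in F# major carries A#m (iii). In F# minor the chord on that degree is A, so here it functions as bIII, borrowed from the parallel minor.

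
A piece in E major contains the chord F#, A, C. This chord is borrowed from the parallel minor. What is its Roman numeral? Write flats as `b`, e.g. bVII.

ii°

The root F# is the diatonic 2nd degree of E major; the borrowing shows in the chord quality. Diatonically E major has F#m (ii) on that degree; F#–A–C is instead the diminished chord native to E minor, so it takes the label ii°.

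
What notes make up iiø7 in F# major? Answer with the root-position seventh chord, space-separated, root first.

G# B D F#

The root, G#, is scale degree 2 — the same note in F# major and F# minor; only the chord quality changes. In F# minor the chord on G# is G#–B–D–F#.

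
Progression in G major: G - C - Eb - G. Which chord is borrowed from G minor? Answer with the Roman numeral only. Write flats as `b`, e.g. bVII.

bVI

G major has the diatonic set G, Am, Bm, C, D, Em, F#dim. G and C both belong to that set. Eb (Eb–G–Bb) is not: scale degree 6 in G major carries Em (vi). In G minor the chord on that degree is Eb, so here it functions as bVI, borrowed from the parallel minor.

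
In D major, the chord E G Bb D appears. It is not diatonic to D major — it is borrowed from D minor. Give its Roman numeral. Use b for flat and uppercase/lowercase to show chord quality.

iiø7

E is scale degree 2 in D major. Diatonically D major has Em (ii) on that degree; E–G–Bb–D is instead the half-diminished-seventh chord native to D minor, so it takes the label iiø7.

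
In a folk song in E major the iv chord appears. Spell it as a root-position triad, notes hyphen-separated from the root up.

A-C-E

iv is built on scale degree 4, which is A in both E major and its parallel. In E minor the chord on A is A–C–E.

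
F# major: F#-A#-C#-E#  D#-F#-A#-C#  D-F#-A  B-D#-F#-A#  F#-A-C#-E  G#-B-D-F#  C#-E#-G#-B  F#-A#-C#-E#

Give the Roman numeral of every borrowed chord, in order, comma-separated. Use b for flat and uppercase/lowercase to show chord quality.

bVI, i7, iiø7

In F# major the diatonic chords are F#, G#m, A#m, B, C#, D#m, E#dim. F#–A#–C#–E# = F#maj7, D#–F#–A#–C# = D#m7, B–D#–F#–A# = Bmaj7 and C#–E#–G#–B = C#7 are all diatonic. D–F#–A is not: scale degree 6 in F# major carries D#m (vi). In F# minor the chord on that degree is D, so here it functions as bVI, borrowed from the parallel minor. But F#–A–C#–E is foreign: the diatonic I on degree 1 is F#, whereas F#m7 comes from F# minor. It is labeled i7. G#–B–D–F# doesn't fit — on degree 2 F# major would have G#m (ii). G#m7b5 is the degree-2 chord of F# minor, so it is the borrowed iiø7.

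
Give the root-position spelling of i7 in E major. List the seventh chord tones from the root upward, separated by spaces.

i7 is built on scale degree 1, which is E in both E major and its parallel. Building the minor-seventh chord from the parallel minor on E: E–G–B–D.

E G B D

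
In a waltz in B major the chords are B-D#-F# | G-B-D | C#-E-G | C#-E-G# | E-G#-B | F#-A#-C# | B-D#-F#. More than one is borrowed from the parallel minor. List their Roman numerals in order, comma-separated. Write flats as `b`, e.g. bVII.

bVI, ii°

B major has the diatonic set B, C#m, D#m, E, F#, G#m, A#dim. B–D#–F# = B, C#–E–G# = C#m, E–G#–B = E and F#–A#–C# = F# are all diatonic. G–B–D doesn't fit — on degree 6 B major would have G#m (vi). G is the degree-6 chord of B minor, so it is the borrowed bVI. But C#–E–G is foreign: the diatonic ii on degree 2 is C#m, whereas C#dim comes from B minor. It is labeled ii°.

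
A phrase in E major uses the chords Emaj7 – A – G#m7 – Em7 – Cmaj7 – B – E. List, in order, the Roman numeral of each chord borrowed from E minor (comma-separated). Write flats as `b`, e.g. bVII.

i7, bVImaj7

E major has the diatonic set E, F#m, G#m, A, B, C#m, D#dim. Emaj7, A, G#m7, B and E all belong to that set. Em7 (E–G–B–D) is not: scale degree 1 in E major carries E (I). In E minor the chord on that degree is Em7, so here it functions as i7, borrowed from the parallel minor. But Cmaj7 (C–E–G–B) is foreign: the diatonic vi on degree 6 is C#m, whereas Cmaj7 comes from E minor. It is labeled bVImaj7.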